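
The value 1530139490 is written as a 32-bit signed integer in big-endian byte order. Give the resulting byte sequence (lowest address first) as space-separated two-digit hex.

5B 34 13 62

1530139490 in hexadecimal, padded to 32 bits, is 0x5B341362.
Split into bytes (most-significant first): 5B 34 13 62.
In big-endian order the high byte comes first in memory.
So the memory order matches the most-significant-first order: 5B 34 13 62.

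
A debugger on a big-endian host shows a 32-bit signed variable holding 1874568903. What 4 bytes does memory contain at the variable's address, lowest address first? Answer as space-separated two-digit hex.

6F BB A6 C7

1874568903 in hexadecimal, padded to 32 bits, is 0x6FBBA6C7.
Split into bytes (most-significant first): 6F BB A6 C7.
In big-endian order the high byte comes first in memory.
So the memory order matches the most-significant-first order: 6F BB A6 C7.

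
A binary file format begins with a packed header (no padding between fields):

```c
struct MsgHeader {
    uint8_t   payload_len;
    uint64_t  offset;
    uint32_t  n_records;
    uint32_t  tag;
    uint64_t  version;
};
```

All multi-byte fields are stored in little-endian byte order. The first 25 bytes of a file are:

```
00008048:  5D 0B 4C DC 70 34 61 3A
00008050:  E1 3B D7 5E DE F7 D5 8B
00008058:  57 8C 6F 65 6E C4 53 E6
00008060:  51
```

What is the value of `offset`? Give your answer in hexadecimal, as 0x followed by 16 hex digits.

`offset` follows `payload_len` (1 byte), so it starts at byte offset 1 and occupies 8 bytes.
Bytes at offsets 1..8: 0B 4C DC 70 34 61 3A E1.
In little-endian order the low byte comes first in memory.
Reassemble most-significant byte first: E1 3A 61 34 70 DC 4C 0B → 0xE13A613470DC4C0B.

0xE13A613470DC4C0B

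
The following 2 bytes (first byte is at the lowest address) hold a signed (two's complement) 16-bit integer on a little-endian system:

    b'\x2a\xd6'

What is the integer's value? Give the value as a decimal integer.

-10710

In little-endian order the low byte comes first in memory.
Reassemble most-significant byte first: D6 2A → 0xD62A.
Top bit is set, so as a signed 16-bit value this is 0xD62A − 2^16 = -10710.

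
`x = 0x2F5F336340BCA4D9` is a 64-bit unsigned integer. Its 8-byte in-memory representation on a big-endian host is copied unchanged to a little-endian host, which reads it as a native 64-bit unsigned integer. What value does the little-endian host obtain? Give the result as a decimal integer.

15682866787139149615

Stored big-endian, the bytes at ascending addresses are 2F 5F 33 63 40 BC A4 D9.
Read back as little-endian, the first byte is least significant, giving 0xD9A4BC4063335F2F.
0xD9A4BC4063335F2F = 15682866787139149615.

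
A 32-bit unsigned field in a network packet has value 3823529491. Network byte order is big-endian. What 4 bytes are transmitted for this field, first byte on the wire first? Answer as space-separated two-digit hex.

3823529491 in hexadecimal, padded to 32 bits, is 0xE3E66E13.
Split into bytes (most-significant first): E3 E6 6E 13.
Big-endian stores the most-significant byte at the lowest address.
So the memory order matches the most-significant-first order: E3 E6 6E 13.

E3 E6 6E 13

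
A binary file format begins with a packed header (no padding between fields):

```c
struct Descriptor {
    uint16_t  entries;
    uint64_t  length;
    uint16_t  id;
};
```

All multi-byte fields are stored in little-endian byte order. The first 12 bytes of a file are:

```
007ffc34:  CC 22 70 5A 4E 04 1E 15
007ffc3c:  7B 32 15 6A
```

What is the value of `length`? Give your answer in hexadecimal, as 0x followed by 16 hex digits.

`length` follows `entries` (2 bytes), so it starts at byte offset 2 and occupies 8 bytes.
Bytes at offsets 2..9: 70 5A 4E 04 1E 15 7B 32.
In little-endian order the low byte comes first in memory.
Reassemble most-significant byte first: 32 7B 15 1E 04 4E 5A 70 → 0x327B151E044E5A70.

0x327B151E044E5A70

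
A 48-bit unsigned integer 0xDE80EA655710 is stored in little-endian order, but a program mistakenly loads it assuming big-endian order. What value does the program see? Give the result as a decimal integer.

17967558066398

Stored little-endian, the bytes at ascending addresses are 10 57 65 EA 80 DE.
Read back as big-endian, the last byte is least significant, giving 0x105765EA80DE.
0x105765EA80DE = 17967558066398.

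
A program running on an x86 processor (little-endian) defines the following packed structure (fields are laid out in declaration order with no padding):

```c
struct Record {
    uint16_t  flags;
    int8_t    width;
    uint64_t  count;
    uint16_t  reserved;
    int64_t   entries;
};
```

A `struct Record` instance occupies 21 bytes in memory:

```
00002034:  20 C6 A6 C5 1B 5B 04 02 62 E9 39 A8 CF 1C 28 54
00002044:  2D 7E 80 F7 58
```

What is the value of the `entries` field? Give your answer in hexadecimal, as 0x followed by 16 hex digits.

`entries` follows `flags` (2 B), `width` (1 B), `count` (8 B), `reserved` (2 B), so it starts at offset 2 + 1 + 8 + 2 = 13 and occupies 8 bytes.
Bytes at offsets 13..20: 1C 28 54 2D 7E 80 F7 58.
Little-endian: lowest address holds the least-significant byte.
Reassemble most-significant byte first: 58 F7 80 7E 2D 54 28 1C → 0x58F7807E2D54281C.

0x58F7807E2D54281C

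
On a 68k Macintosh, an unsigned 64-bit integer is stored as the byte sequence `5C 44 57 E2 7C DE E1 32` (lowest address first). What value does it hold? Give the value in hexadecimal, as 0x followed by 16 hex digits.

0x5C4457E27CDEE132

Big-endian stores the most-significant byte at the lowest address.
The bytes are already most-significant first: 0x5C4457E27CDEE132.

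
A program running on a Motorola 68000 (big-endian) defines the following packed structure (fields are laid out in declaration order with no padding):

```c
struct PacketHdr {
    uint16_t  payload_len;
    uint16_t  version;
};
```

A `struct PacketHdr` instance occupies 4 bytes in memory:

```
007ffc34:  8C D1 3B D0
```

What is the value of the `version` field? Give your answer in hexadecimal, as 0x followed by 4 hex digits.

0x3BD0

`version` follows `payload_len` (2 bytes), so it starts at byte offset 2 and occupies 2 bytes.
Bytes at offsets 2..3: 3B D0.
Big-endian: lowest address holds the most-significant byte.
The bytes are already most-significant first: 0x3BD0.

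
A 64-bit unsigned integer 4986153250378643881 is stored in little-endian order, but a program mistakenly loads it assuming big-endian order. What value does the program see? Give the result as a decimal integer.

4986153250378643881 in 64-bit hexadecimal is 0x45325FF6A47A79A9.
Stored little-endian, the bytes at ascending addresses are A9 79 7A A4 F6 5F 32 45.
Read back as big-endian, the last byte is least significant, giving 0xA9797AA4F65F3245.
0xA9797AA4F65F3245 = 12211926713518469701.

12211926713518469701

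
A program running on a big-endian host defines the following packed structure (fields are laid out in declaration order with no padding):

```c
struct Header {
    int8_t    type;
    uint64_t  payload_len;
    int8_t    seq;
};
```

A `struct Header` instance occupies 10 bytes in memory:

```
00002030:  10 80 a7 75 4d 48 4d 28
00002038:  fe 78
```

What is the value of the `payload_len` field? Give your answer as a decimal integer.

9270507332751403262

`payload_len` follows `type` (1 byte), so it starts at byte offset 1 and occupies 8 bytes.
Bytes at offsets 1..8: 80 A7 75 4D 48 4D 28 FE.
In big-endian order the high byte comes first in memory.
The bytes are already most-significant first: 0x80A7754D484D28FE.
0x80A7754D484D28FE = 9270507332751403262.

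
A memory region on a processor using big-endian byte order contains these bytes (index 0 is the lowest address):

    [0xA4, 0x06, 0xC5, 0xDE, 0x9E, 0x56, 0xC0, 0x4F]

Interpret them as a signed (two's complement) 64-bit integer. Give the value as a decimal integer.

Big-endian: lowest address holds the most-significant byte.
The bytes are already most-significant first: 0xA406C5DE9E56C04F.
Top bit is set, so as a signed 64-bit value this is 0xA406C5DE9E56C04F − 2^64 = -6627392241699209137.

-6627392241699209137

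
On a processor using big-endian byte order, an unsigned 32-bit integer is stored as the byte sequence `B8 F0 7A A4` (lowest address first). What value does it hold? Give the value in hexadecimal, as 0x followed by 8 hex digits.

Big-endian stores the most-significant byte at the lowest address.
The bytes are already most-significant first: 0xB8F07AA4.

0xB8F07AA4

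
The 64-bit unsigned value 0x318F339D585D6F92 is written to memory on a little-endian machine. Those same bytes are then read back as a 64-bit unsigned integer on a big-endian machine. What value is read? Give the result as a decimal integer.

Stored little-endian, the bytes at ascending addresses are 92 6F 5D 58 9D 33 8F 31.
Read back as big-endian, the last byte is least significant, giving 0x926F5D589D338F31.
0x926F5D589D338F31 = 10551755087128268593.

10551755087128268593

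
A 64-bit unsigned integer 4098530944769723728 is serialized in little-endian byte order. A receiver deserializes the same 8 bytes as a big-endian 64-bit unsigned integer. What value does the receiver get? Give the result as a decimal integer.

5768533772453077048

4098530944769723728 in 64-bit hexadecimal is 0x38E0E82DE7F20D50.
Stored little-endian, the bytes at ascending addresses are 50 0D F2 E7 2D E8 E0 38.
Read back as big-endian, the last byte is least significant, giving 0x500DF2E72DE8E038.
0x500DF2E72DE8E038 = 5768533772453077048.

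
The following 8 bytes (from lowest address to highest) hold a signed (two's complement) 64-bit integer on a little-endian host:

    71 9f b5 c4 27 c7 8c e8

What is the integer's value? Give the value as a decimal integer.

Little-endian: lowest address holds the least-significant byte.
Reassemble most-significant byte first: E8 8C C7 27 C4 B5 9F 71 → 0xE88CC727C4B59F71.
Top bit is set, so as a signed 64-bit value this is 0xE88CC727C4B59F71 − 2^64 = -1689756786552889487.

-1689756786552889487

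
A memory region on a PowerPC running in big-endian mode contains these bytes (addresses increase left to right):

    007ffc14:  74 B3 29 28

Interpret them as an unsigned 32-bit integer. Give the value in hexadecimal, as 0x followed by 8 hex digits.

0x74B32928

Big-endian stores the most-significant byte at the lowest address.
The bytes are already most-significant first: 0x74B32928.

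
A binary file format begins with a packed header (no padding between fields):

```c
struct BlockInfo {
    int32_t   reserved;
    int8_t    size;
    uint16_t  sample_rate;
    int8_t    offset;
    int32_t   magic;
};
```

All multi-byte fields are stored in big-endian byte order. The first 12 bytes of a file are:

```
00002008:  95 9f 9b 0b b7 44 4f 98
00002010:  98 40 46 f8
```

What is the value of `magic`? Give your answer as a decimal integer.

-1740617992

`magic` follows `reserved` (4 B), `size` (1 B), `sample_rate` (2 B), `offset` (1 B), so it starts at offset 4 + 1 + 2 + 1 = 8 and occupies 4 bytes.
Bytes at offsets 8..11: 98 40 46 F8.
In big-endian order the high byte comes first in memory.
The bytes are already most-significant first: 0x984046F8.
Top bit is set, so as a signed 32-bit value this is 0x984046F8 − 2^32 = -1740617992.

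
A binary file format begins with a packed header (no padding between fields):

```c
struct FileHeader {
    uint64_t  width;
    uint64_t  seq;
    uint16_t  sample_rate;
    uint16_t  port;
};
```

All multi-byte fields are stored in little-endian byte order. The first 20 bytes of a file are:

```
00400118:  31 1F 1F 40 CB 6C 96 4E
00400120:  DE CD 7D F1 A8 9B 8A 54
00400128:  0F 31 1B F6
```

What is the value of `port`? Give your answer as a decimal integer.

`port` follows `width` (8 B), `seq` (8 B), `sample_rate` (2 B), so it starts at offset 8 + 8 + 2 = 18 and occupies 2 bytes.
Bytes at offsets 18..19: 1B F6.
Little-endian: lowest address holds the least-significant byte.
Reassemble most-significant byte first: F6 1B → 0xF61B.
0xF61B = 63003.

63003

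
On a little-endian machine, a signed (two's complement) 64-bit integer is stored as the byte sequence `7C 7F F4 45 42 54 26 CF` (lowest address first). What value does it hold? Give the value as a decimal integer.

Little-endian: lowest address holds the least-significant byte.
Reassemble most-significant byte first: CF 26 54 42 45 F4 7F 7C → 0xCF26544245F47F7C.
Top bit is set, so as a signed 64-bit value this is 0xCF26544245F47F7C − 2^64 = -3520033415125237892.

-3520033415125237892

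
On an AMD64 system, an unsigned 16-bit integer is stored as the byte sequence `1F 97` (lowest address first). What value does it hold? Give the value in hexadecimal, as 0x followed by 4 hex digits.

0x971F

In little-endian order the low byte comes first in memory.
Reassemble most-significant byte first: 97 1F → 0x971F.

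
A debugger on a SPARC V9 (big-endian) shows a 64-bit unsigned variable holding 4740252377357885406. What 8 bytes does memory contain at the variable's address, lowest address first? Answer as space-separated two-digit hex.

41 C8 C2 6C 1A 1E 1F DE

4740252377357885406 in hexadecimal, padded to 64 bits, is 0x41C8C26C1A1E1FDE.
Split into bytes (most-significant first): 41 C8 C2 6C 1A 1E 1F DE.
Big-endian: lowest address holds the most-significant byte.
So the memory order matches the most-significant-first order: 41 C8 C2 6C 1A 1E 1F DE.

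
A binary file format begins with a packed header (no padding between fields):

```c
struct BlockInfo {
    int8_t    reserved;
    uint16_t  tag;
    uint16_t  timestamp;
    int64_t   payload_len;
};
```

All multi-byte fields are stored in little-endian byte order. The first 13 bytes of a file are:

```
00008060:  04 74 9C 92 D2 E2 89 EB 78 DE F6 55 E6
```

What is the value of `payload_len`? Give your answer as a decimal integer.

-1849300636593845790

`payload_len` follows `reserved` (1 B), `tag` (2 B), `timestamp` (2 B), so it starts at offset 1 + 2 + 2 = 5 and occupies 8 bytes.
Bytes at offsets 5..12: E2 89 EB 78 DE F6 55 E6.
In little-endian order the low byte comes first in memory.
Reassemble most-significant byte first: E6 55 F6 DE 78 EB 89 E2 → 0xE655F6DE78EB89E2.
Top bit is set, so as a signed 64-bit value this is 0xE655F6DE78EB89E2 − 2^64 = -1849300636593845790.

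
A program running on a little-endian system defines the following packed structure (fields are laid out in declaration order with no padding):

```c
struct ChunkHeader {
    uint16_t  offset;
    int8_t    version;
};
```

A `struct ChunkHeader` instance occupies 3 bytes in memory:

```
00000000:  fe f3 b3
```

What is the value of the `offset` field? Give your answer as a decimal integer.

`offset` is the first field, at byte offset 0, occupying 2 bytes.
Bytes at offsets 0..1: FE F3.
Little-endian: lowest address holds the least-significant byte.
Reassemble most-significant byte first: F3 FE → 0xF3FE.
0xF3FE = 62462.

62462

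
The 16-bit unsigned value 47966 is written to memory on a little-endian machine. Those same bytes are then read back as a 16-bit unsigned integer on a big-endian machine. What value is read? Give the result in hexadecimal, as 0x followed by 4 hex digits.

47966 in 16-bit hexadecimal is 0xBB5E.
Stored little-endian, the bytes at ascending addresses are 5E BB.
Read back as big-endian, the last byte is least significant, giving 0x5EBB.

0x5EBB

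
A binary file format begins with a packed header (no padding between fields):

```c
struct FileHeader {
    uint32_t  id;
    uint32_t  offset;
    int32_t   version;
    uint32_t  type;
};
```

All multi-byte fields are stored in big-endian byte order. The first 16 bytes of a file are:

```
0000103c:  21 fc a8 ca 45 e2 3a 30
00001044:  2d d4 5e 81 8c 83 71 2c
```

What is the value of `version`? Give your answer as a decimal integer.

768892545

`version` follows `id` (4 B), `offset` (4 B), so it starts at offset 4 + 4 = 8 and occupies 4 bytes.
Bytes at offsets 8..11: 2D D4 5E 81.
In big-endian order the high byte comes first in memory.
The bytes are already most-significant first: 0x2DD45E81.
0x2DD45E81 = 768892545.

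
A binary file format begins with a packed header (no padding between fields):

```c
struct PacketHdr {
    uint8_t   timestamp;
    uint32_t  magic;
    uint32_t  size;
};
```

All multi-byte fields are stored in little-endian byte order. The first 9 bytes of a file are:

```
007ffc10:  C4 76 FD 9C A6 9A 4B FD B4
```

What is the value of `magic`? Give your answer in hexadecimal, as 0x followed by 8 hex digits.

0xA69CFD76

`magic` follows `timestamp` (1 byte), so it starts at byte offset 1 and occupies 4 bytes.
Bytes at offsets 1..4: 76 FD 9C A6.
In little-endian order the low byte comes first in memory.
Reassemble most-significant byte first: A6 9C FD 76 → 0xA69CFD76.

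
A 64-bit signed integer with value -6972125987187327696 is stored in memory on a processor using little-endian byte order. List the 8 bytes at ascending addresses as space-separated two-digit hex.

Two's complement of -6972125987187327696 in 64 bits: 6972125987187327696 = 0x60C1F7A53B9202D0; invert → 0x9F3E085AC46DFD2F; add 1 → 0x9F3E085AC46DFD30.
Split into bytes (most-significant first): 9F 3E 08 5A C4 6D FD 30.
Little-endian: lowest address holds the least-significant byte.
So at ascending addresses the bytes are 30 FD 6D C4 5A 08 3E 9F.

30 FD 6D C4 5A 08 3E 9F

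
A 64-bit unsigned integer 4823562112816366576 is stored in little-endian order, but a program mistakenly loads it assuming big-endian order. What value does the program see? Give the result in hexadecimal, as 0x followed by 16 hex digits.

4823562112816366576 in 64-bit hexadecimal is 0x42F0BC2F6E73C3F0.
Stored little-endian, the bytes at ascending addresses are F0 C3 73 6E 2F BC F0 42.
Read back as big-endian, the last byte is least significant, giving 0xF0C3736E2FBCF042.

0xF0C3736E2FBCF042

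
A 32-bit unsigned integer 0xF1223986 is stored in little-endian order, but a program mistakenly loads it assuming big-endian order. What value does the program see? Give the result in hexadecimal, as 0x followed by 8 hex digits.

0x863922F1

Stored little-endian, the bytes at ascending addresses are 86 39 22 F1.
Read back as big-endian, the last byte is least significant, giving 0x863922F1.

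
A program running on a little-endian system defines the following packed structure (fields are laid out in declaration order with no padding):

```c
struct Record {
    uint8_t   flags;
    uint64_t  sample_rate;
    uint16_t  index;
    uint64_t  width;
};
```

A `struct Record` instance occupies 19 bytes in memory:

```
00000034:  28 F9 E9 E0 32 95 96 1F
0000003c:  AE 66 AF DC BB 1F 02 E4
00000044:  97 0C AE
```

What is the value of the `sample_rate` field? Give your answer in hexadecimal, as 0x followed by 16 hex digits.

`sample_rate` follows `flags` (1 byte), so it starts at byte offset 1 and occupies 8 bytes.
Bytes at offsets 1..8: F9 E9 E0 32 95 96 1F AE.
Little-endian stores the least-significant byte at the lowest address.
Reassemble most-significant byte first: AE 1F 96 95 32 E0 E9 F9 → 0xAE1F969532E0E9F9.

0xAE1F969532E0E9F9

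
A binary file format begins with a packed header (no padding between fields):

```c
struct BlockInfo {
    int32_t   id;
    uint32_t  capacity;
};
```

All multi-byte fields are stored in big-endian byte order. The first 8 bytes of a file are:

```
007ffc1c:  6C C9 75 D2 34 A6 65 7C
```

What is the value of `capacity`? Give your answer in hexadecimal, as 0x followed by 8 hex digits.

`capacity` follows `id` (4 bytes), so it starts at byte offset 4 and occupies 4 bytes.
Bytes at offsets 4..7: 34 A6 65 7C.
Big-endian: lowest address holds the most-significant byte.
The bytes are already most-significant first: 0x34A6657C.

0x34A6657C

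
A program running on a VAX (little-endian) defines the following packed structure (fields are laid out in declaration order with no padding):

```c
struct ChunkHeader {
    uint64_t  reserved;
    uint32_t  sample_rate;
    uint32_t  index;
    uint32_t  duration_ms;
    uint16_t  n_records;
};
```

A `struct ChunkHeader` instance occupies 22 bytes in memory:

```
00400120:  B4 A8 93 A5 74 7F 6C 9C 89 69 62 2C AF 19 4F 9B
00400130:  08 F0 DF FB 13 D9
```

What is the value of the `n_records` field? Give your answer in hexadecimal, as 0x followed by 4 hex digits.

0xD913

`n_records` follows `reserved` (8 B), `sample_rate` (4 B), `index` (4 B), `duration_ms` (4 B), so it starts at offset 8 + 4 + 4 + 4 = 20 and occupies 2 bytes.
Bytes at offsets 20..21: 13 D9.
Little-endian: lowest address holds the least-significant byte.
Reassemble most-significant byte first: D9 13 → 0xD913.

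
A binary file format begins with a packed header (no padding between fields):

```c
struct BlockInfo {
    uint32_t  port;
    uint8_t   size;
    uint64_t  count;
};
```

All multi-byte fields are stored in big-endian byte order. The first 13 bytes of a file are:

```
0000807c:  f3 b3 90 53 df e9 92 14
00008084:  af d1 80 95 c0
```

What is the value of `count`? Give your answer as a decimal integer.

`count` follows `port` (4 B), `size` (1 B), so it starts at offset 4 + 1 = 5 and occupies 8 bytes.
Bytes at offsets 5..12: E9 92 14 AF D1 80 95 C0.
Big-endian stores the most-significant byte at the lowest address.
The bytes are already most-significant first: 0xE99214AFD18095C0.
0xE99214AFD18095C0 = 16830537502803662272.

16830537502803662272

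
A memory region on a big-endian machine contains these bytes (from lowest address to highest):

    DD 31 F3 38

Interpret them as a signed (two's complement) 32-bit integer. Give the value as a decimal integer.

Big-endian stores the most-significant byte at the lowest address.
The bytes are already most-significant first: 0xDD31F338.
Top bit is set, so as a signed 32-bit value this is 0xDD31F338 − 2^32 = -583929032.

-583929032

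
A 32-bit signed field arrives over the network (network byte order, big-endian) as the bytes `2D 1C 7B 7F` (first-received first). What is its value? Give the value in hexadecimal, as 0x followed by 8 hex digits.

Big-endian: lowest address holds the most-significant byte.
The bytes are already most-significant first: 0x2D1C7B7F.

0x2D1C7B7F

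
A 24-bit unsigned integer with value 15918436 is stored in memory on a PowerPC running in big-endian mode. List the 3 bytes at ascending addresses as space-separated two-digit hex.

F2 E5 64

15918436 in hexadecimal, padded to 24 bits, is 0xF2E564.
Split into bytes (most-significant first): F2 E5 64.
Big-endian stores the most-significant byte at the lowest address.
So the memory order matches the most-significant-first order: F2 E5 64.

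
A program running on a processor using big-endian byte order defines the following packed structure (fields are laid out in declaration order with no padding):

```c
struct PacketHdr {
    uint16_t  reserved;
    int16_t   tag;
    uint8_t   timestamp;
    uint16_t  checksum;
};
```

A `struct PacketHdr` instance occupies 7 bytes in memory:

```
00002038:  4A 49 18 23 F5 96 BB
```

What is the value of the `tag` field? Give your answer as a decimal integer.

`tag` follows `reserved` (2 bytes), so it starts at byte offset 2 and occupies 2 bytes.
Bytes at offsets 2..3: 18 23.
Big-endian: lowest address holds the most-significant byte.
The bytes are already most-significant first: 0x1823.
0x1823 = 6179.

6179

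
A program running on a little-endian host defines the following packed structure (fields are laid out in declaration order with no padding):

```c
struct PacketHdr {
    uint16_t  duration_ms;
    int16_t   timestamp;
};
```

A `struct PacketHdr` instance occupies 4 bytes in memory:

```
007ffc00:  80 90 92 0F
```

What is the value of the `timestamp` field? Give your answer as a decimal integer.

`timestamp` follows `duration_ms` (2 bytes), so it starts at byte offset 2 and occupies 2 bytes.
Bytes at offsets 2..3: 92 0F.
Little-endian: lowest address holds the least-significant byte.
Reassemble most-significant byte first: 0F 92 → 0x0F92.
0x0F92 = 3986.

3986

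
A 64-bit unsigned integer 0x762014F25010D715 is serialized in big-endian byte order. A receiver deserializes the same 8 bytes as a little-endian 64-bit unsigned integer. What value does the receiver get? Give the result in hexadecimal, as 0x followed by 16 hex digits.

0x15D71050F2142076

Stored big-endian, the bytes at ascending addresses are 76 20 14 F2 50 10 D7 15.
Read back as little-endian, the first byte is least significant, giving 0x15D71050F2142076.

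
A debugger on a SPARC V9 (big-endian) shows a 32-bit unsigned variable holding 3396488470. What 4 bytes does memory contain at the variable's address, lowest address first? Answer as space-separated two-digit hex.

3396488470 in hexadecimal, padded to 32 bits, is 0xCA724D16.
Split into bytes (most-significant first): CA 72 4D 16.
Big-endian: lowest address holds the most-significant byte.
So the memory order matches the most-significant-first order: CA 72 4D 16.

CA 72 4D 16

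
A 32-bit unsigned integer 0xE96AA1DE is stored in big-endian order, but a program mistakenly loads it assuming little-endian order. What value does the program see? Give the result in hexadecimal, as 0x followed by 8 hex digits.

Stored big-endian, the bytes at ascending addresses are E9 6A A1 DE.
Read back as little-endian, the first byte is least significant, giving 0xDEA16AE9.

0xDEA16AE9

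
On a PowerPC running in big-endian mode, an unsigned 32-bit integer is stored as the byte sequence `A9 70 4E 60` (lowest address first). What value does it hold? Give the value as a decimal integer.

2842709600

Big-endian stores the most-significant byte at the lowest address.
The bytes are already most-significant first: 0xA9704E60.
0xA9704E60 = 2842709600.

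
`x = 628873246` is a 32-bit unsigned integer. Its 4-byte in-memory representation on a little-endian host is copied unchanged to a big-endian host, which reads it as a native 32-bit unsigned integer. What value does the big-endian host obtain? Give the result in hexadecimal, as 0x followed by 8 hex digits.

0x1ED87B25

628873246 in 32-bit hexadecimal is 0x257BD81E.
Stored little-endian, the bytes at ascending addresses are 1E D8 7B 25.
Read back as big-endian, the last byte is least significant, giving 0x1ED87B25.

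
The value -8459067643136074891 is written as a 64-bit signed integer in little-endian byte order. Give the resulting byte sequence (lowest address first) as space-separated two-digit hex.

Two's complement of -8459067643136074891 in 64 bits: 8459067643136074891 = 0x7564A5341020648B; invert → 0x8A9B5ACBEFDF9B74; add 1 → 0x8A9B5ACBEFDF9B75.
Split into bytes (most-significant first): 8A 9B 5A CB EF DF 9B 75.
Little-endian stores the least-significant byte at the lowest address.
So at ascending addresses the bytes are 75 9B DF EF CB 5A 9B 8A.

75 9B DF EF CB 5A 9B 8A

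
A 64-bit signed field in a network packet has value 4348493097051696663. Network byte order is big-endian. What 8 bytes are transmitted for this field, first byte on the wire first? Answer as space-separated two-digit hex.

3C 58 F3 6E B6 01 2E 17

4348493097051696663 in hexadecimal, padded to 64 bits, is 0x3C58F36EB6012E17.
Split into bytes (most-significant first): 3C 58 F3 6E B6 01 2E 17.
Big-endian stores the most-significant byte at the lowest address.
So the memory order matches the most-significant-first order: 3C 58 F3 6E B6 01 2E 17.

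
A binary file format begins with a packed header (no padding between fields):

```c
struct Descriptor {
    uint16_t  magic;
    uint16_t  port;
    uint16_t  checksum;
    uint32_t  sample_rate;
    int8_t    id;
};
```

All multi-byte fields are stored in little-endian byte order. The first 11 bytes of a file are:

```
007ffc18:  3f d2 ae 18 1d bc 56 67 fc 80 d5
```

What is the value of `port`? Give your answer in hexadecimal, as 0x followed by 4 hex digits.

`port` follows `magic` (2 bytes), so it starts at byte offset 2 and occupies 2 bytes.
Bytes at offsets 2..3: AE 18.
Little-endian: lowest address holds the least-significant byte.
Reassemble most-significant byte first: 18 AE → 0x18AE.

0x18AE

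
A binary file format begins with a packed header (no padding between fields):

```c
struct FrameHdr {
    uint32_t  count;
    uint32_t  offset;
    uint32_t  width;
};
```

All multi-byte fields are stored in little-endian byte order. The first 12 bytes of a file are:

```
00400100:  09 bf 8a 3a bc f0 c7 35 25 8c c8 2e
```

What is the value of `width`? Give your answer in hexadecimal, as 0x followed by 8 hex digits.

0x2EC88C25

`width` follows `count` (4 B), `offset` (4 B), so it starts at offset 4 + 4 = 8 and occupies 4 bytes.
Bytes at offsets 8..11: 25 8C C8 2E.
Little-endian stores the least-significant byte at the lowest address.
Reassemble most-significant byte first: 2E C8 8C 25 → 0x2EC88C25.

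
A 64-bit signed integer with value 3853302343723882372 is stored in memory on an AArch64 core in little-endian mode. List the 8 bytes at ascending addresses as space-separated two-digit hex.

3853302343723882372 in hexadecimal, padded to 64 bits, is 0x3579AE10E1D79784.
Split into bytes (most-significant first): 35 79 AE 10 E1 D7 97 84.
In little-endian order the low byte comes first in memory.
So at ascending addresses the bytes are 84 97 D7 E1 10 AE 79 35.

84 97 D7 E1 10 AE 79 35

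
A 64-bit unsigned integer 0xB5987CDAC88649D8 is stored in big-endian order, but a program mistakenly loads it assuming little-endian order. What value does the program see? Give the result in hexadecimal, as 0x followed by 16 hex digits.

0xD84986C8DA7C98B5

Stored big-endian, the bytes at ascending addresses are B5 98 7C DA C8 86 49 D8.
Read back as little-endian, the first byte is least significant, giving 0xD84986C8DA7C98B5.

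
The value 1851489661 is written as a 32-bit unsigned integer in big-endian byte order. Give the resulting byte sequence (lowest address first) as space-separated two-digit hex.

1851489661 in hexadecimal, padded to 32 bits, is 0x6E5B7D7D.
Split into bytes (most-significant first): 6E 5B 7D 7D.
Big-endian stores the most-significant byte at the lowest address.
So the memory order matches the most-significant-first order: 6E 5B 7D 7D.

6E 5B 7D 7D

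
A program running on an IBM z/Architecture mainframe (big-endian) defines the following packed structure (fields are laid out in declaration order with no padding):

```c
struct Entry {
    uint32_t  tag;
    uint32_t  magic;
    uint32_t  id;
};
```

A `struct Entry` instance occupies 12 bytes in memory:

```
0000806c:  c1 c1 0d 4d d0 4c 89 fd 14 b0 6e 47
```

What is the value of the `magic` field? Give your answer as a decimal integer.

`magic` follows `tag` (4 bytes), so it starts at byte offset 4 and occupies 4 bytes.
Bytes at offsets 4..7: D0 4C 89 FD.
Big-endian stores the most-significant byte at the lowest address.
The bytes are already most-significant first: 0xD04C89FD.
0xD04C89FD = 3494676989.

3494676989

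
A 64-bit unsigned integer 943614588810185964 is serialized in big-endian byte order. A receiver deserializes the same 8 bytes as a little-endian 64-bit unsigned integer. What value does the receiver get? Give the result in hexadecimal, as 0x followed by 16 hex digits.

0xEC4CE8127864180D

943614588810185964 in 64-bit hexadecimal is 0x0D18647812E84CEC.
Stored big-endian, the bytes at ascending addresses are 0D 18 64 78 12 E8 4C EC.
Read back as little-endian, the first byte is least significant, giving 0xEC4CE8127864180D.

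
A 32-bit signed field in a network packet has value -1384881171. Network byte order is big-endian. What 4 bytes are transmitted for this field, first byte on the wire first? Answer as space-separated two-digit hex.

AD 74 63 ED

Two's complement of -1384881171 in 32 bits: 1384881171 = 0x528B9C13; invert → 0xAD7463EC; add 1 → 0xAD7463ED.
Split into bytes (most-significant first): AD 74 63 ED.
Big-endian stores the most-significant byte at the lowest address.
So the memory order matches the most-significant-first order: AD 74 63 ED.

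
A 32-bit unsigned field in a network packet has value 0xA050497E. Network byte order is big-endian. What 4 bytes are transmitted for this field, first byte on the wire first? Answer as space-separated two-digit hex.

A0 50 49 7E

Split into bytes (most-significant first): A0 50 49 7E.
Big-endian: lowest address holds the most-significant byte.
So the memory order matches the most-significant-first order: A0 50 49 7E.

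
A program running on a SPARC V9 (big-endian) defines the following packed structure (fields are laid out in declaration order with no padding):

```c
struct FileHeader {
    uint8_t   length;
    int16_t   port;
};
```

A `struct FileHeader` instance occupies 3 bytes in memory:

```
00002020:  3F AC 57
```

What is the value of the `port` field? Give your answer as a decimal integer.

-21417

`port` follows `length` (1 byte), so it starts at byte offset 1 and occupies 2 bytes.
Bytes at offsets 1..2: AC 57.
Big-endian: lowest address holds the most-significant byte.
The bytes are already most-significant first: 0xAC57.
Top bit is set, so as a signed 16-bit value this is 0xAC57 − 2^16 = -21417.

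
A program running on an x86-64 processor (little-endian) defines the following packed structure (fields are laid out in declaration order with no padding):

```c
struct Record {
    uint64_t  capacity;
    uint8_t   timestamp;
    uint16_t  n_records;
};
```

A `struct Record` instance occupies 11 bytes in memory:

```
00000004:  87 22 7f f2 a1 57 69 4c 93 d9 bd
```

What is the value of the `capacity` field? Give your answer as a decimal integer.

`capacity` is the first field, at byte offset 0, occupying 8 bytes.
Bytes at offsets 0..7: 87 22 7F F2 A1 57 69 4C.
Little-endian stores the least-significant byte at the lowest address.
Reassemble most-significant byte first: 4C 69 57 A1 F2 7F 22 87 → 0x4C6957A1F27F2287.
0x4C6957A1F27F2287 = 5506028372506911367.

5506028372506911367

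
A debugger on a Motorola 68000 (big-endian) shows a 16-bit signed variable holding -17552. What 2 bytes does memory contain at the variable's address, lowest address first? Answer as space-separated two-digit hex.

BB 70

Two's complement of -17552 in 16 bits: 17552 = 0x4490; invert → 0xBB6F; add 1 → 0xBB70.
Split into bytes (most-significant first): BB 70.
Big-endian: lowest address holds the most-significant byte.
So the memory order matches the most-significant-first order: BB 70.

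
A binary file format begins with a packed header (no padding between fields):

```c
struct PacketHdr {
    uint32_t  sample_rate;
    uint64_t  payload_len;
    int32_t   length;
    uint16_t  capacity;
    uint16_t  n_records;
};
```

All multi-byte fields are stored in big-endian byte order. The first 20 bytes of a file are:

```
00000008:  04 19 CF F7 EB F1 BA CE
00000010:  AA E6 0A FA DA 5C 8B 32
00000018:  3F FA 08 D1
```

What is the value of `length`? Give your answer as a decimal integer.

`length` follows `sample_rate` (4 B), `payload_len` (8 B), so it starts at offset 4 + 8 = 12 and occupies 4 bytes.
Bytes at offsets 12..15: DA 5C 8B 32.
Big-endian: lowest address holds the most-significant byte.
The bytes are already most-significant first: 0xDA5C8B32.
Top bit is set, so as a signed 32-bit value this is 0xDA5C8B32 − 2^32 = -631469262.

-631469262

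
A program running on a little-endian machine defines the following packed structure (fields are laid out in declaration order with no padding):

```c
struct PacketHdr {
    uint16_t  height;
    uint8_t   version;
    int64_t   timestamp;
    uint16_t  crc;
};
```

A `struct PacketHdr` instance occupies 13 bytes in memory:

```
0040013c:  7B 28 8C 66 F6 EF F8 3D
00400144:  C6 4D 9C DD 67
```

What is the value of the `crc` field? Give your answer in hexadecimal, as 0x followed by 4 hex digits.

`crc` follows `height` (2 B), `version` (1 B), `timestamp` (8 B), so it starts at offset 2 + 1 + 8 = 11 and occupies 2 bytes.
Bytes at offsets 11..12: DD 67.
Little-endian: lowest address holds the least-significant byte.
Reassemble most-significant byte first: 67 DD → 0x67DD.

0x67DD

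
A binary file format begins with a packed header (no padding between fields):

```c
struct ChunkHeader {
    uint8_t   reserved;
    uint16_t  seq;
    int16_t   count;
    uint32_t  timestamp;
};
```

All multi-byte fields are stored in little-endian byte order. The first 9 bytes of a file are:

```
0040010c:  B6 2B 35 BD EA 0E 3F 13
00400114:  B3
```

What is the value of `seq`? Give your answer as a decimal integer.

13611

`seq` follows `reserved` (1 byte), so it starts at byte offset 1 and occupies 2 bytes.
Bytes at offsets 1..2: 2B 35.
In little-endian order the low byte comes first in memory.
Reassemble most-significant byte first: 35 2B → 0x352B.
0x352B = 13611.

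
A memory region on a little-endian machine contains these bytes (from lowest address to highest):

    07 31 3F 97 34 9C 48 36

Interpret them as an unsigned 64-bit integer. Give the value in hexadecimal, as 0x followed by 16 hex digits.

0x36489C34973F3107

In little-endian order the low byte comes first in memory.
Reassemble most-significant byte first: 36 48 9C 34 97 3F 31 07 → 0x36489C34973F3107.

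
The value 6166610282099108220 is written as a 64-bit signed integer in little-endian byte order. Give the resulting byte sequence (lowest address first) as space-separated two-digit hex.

7C E9 C9 24 61 33 94 55

6166610282099108220 in hexadecimal, padded to 64 bits, is 0x5594336124C9E97C.
Split into bytes (most-significant first): 55 94 33 61 24 C9 E9 7C.
Little-endian: lowest address holds the least-significant byte.
So at ascending addresses the bytes are 7C E9 C9 24 61 33 94 55.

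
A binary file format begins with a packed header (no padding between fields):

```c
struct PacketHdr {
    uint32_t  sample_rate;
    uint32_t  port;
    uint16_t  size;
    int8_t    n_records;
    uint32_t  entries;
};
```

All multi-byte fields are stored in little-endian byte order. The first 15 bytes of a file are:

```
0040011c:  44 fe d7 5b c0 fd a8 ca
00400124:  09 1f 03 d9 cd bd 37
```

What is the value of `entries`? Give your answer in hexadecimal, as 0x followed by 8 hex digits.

0x37BDCDD9

`entries` follows `sample_rate` (4 B), `port` (4 B), `size` (2 B), `n_records` (1 B), so it starts at offset 4 + 4 + 2 + 1 = 11 and occupies 4 bytes.
Bytes at offsets 11..14: D9 CD BD 37.
Little-endian: lowest address holds the least-significant byte.
Reassemble most-significant byte first: 37 BD CD D9 → 0x37BDCDD9.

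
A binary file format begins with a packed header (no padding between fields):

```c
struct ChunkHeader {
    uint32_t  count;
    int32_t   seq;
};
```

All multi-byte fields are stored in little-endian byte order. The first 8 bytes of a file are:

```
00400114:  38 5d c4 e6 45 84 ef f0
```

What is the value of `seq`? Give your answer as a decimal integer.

-252738491

`seq` follows `count` (4 bytes), so it starts at byte offset 4 and occupies 4 bytes.
Bytes at offsets 4..7: 45 84 EF F0.
Little-endian stores the least-significant byte at the lowest address.
Reassemble most-significant byte first: F0 EF 84 45 → 0xF0EF8445.
Top bit is set, so as a signed 32-bit value this is 0xF0EF8445 − 2^32 = -252738491.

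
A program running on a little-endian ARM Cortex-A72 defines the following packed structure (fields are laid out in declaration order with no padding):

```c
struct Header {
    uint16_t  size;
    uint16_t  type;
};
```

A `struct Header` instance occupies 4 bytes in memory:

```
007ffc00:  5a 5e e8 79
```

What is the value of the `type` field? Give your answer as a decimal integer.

`type` follows `size` (2 bytes), so it starts at byte offset 2 and occupies 2 bytes.
Bytes at offsets 2..3: E8 79.
Little-endian: lowest address holds the least-significant byte.
Reassemble most-significant byte first: 79 E8 → 0x79E8.
0x79E8 = 31208.

31208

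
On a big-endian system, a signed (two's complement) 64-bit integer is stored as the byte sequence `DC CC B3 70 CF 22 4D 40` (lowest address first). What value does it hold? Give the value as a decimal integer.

Big-endian stores the most-significant byte at the lowest address.
The bytes are already most-significant first: 0xDCCCB370CF224D40.
Top bit is set, so as a signed 64-bit value this is 0xDCCCB370CF224D40 − 2^64 = -2536455193023591104.

-2536455193023591104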